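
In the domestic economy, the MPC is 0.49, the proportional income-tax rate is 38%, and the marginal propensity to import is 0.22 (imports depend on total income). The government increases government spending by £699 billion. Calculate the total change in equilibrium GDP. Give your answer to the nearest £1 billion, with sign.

Government-spending multiplier = 1/(1 − c(1−t) + m) = 1/(1 − 0.49×0.62 + 0.22) = 1/0.9162 ≈ 1.091.
ΔY = k × ΔG = (+£699 billion) / 0.9162 ≈ +£763 billion.

+£763 billion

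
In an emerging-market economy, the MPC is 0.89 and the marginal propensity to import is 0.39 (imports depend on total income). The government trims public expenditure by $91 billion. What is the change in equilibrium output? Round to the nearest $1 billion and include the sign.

Spending multiplier = 1/(1 − c + m) = 1/(1 − 0.89 + 0.39) = 1/0.5 = 2.
ΔY = k × ΔG = (−$91 billion) / 0.5 = −$182 billion.

−$182 billion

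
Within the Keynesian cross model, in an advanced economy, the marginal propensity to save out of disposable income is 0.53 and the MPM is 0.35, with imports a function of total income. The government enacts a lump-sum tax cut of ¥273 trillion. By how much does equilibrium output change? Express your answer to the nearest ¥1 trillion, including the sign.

+¥146 trillion

MPC = 1 − MPS = 1 − 0.53 = 0.47.
A lump-sum tax change of −¥273 trillion shifts disposable income by +¥273 trillion; first-round consumption changes by −c × ΔT = −0.47 × (−¥273 trillion) = +¥128.31 trillion.
Expenditure multiplier = 1/(1 − c + m) = 1/(1 − 0.47 + 0.35) = 1/0.88 ≈ 1.136.
The tax multiplier is −c × k ≈ −0.534, so ΔY = k × (−c·ΔT) = (+¥128.31 trillion) / 0.88 ≈ +¥146 trillion.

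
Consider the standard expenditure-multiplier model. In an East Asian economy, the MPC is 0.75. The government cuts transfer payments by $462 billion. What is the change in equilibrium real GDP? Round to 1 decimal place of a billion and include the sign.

The transfer change shifts disposable income by −$462 billion, so first-round consumption changes by c·ΔTR = 0.75 × (−$462 billion) = −$346.5 billion.
Expenditure multiplier = 1/(1 − MPC) = 1/(1 − 0.75) = 1/0.25 = 4.
The transfer multiplier is c × k = 3, so ΔY = k × (c·ΔTR) = (−$346.5 billion) / 0.25 = −$1,386 billion.

−$1,386.0 billion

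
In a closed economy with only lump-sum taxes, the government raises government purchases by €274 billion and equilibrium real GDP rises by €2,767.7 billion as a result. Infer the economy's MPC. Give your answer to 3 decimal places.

Implied spending multiplier k = ΔY/ΔG = 2,767.7/274 ≈ 10.1011.
Since k = 1/(1 − MPC), MPC = 1 − 1/k = 1 − ΔG/ΔY = 1 − 274/2,767.7 ≈ 0.901.

0.901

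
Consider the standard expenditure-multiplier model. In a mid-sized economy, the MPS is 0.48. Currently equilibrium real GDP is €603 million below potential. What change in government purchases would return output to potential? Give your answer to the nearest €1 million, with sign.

+€289 million

MPC = 1 − MPS = 1 − 0.48 = 0.52.
Spending multiplier = 1/(1 − MPC) = 1/(1 − 0.52) = 1/0.48 ≈ 2.083.
Need ΔY = +€603 million, so ΔG = ΔY/k = (+€603 million) × 0.48 ≈ +€289 million.
The government should increase government purchases by €289 million.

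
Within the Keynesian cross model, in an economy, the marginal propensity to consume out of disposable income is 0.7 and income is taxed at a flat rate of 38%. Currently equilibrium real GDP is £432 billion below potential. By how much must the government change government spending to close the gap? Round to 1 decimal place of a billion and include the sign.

+£244.5 billion

Spending multiplier = 1/(1 − c(1−t)) = 1/(1 − 0.7×0.62) = 1/0.566 ≈ 1.767.
Need ΔY = +£432 billion, so ΔG = ΔY/k = (+£432 billion) × 0.566 ≈ +£244.5 billion.
The government should increase government spending by £244.5 billion.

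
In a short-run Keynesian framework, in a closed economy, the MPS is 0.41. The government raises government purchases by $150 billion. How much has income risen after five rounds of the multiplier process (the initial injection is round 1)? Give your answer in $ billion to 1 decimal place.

$339.7 billion

MPC = 1 − MPS = 1 − 0.41 = 0.59.
Round 1 adds ΔG = $150 billion; each later round is MPC = 0.59 times the previous.
After 5 rounds: 150 + 88.5 + 52.215 + 30.80685 + 18.1760415 = ΔG·(1 − c^5)/(1 − c) = 150 × (1 − 0.0714924299)/0.41 ≈ $339.7 billion.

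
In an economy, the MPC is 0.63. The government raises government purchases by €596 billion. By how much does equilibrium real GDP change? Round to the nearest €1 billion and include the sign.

+€1,611 billion

Spending multiplier = 1/(1 − MPC) = 1/(1 − 0.63) = 1/0.37 ≈ 2.703.
ΔY = k × ΔG = (+€596 billion) / 0.37 ≈ +€1,611 billion.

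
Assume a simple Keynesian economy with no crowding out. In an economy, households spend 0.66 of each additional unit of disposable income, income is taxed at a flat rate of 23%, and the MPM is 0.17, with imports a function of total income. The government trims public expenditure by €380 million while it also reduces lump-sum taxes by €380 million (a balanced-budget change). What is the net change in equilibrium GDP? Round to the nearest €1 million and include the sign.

−€195 million

Expenditure multiplier = 1/(1 − c(1−t) + m) = 1/(1 − 0.66×0.77 + 0.17) = 1/0.6618 ≈ 1.511.
ΔG contributes k·ΔG = (−€380 million) / 0.6618 ≈ −€574.2 million.
ΔT of −€380 million changes first-round spending by −c·ΔT = +€250.8 million, contributing k·(−c·ΔT) = (+€250.8 million) / 0.6618 ≈ +€379 million.
Net ΔY = k(ΔG − c·ΔT) = (−€129.2 million) / 0.6618 ≈ −€195 million.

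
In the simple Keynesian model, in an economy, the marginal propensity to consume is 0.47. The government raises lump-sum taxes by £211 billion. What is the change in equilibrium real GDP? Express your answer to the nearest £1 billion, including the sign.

A lump-sum tax change of +£211 billion shifts disposable income by −£211 billion; first-round consumption changes by −c × ΔT = −0.47 × (+£211 billion) = −£99.17 billion.
Expenditure multiplier = 1/(1 − MPC) = 1/(1 − 0.47) = 1/0.53 ≈ 1.887.
The tax multiplier is −c × k ≈ −0.887, so ΔY = k × (−c·ΔT) = (−£99.17 billion) / 0.53 ≈ −£187 billion.

−£187 billion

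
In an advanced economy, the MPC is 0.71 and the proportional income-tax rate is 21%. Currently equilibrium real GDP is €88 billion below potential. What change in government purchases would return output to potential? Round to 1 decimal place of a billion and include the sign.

Spending multiplier = 1/(1 − c(1−t)) = 1/(1 − 0.71×0.79) = 1/0.4391 ≈ 2.277.
Need ΔY = +€88 billion, so ΔG = ΔY/k = (+€88 billion) × 0.4391 ≈ +€38.6 billion.
The government should increase government purchases by €38.6 billion.

+€38.6 billion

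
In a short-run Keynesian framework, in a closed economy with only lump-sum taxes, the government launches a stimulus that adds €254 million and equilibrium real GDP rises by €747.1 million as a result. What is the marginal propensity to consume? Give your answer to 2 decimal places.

Implied spending multiplier k = ΔY/ΔG = 747.1/254 ≈ 2.9413.
Since k = 1/(1 − MPC), MPC = 1 − 1/k = 1 − ΔG/ΔY = 1 − 254/747.1 ≈ 0.66.

0.66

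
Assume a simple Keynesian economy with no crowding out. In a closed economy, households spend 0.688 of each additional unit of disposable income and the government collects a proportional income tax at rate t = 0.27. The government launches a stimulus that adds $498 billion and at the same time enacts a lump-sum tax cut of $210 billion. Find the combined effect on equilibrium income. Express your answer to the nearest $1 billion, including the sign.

Expenditure multiplier = 1/(1 − c(1−t)) = 1/(1 − 0.688×0.73) = 1/0.49776 ≈ 2.009.
ΔG contributes k·ΔG = (+$498 billion) / 0.49776 ≈ +$1,000.5 billion.
ΔT of −$210 billion changes first-round spending by −c·ΔT = +$144.48 billion, contributing k·(−c·ΔT) = (+$144.48 billion) / 0.49776 ≈ +$290.3 billion.
Net ΔY = k(ΔG − c·ΔT) = (+$642.48 billion) / 0.49776 ≈ +$1,291 billion.

+$1,291 billion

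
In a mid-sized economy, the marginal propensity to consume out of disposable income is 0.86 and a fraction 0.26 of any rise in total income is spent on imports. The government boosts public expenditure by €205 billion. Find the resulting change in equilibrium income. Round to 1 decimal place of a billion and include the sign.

Expenditure multiplier = 1/(1 − c + m) = 1/(1 − 0.86 + 0.26) = 1/0.4 = 2.5.
ΔY = k × ΔG = (+€205 billion) / 0.4 = +€512.5 billion.

+€512.5 billion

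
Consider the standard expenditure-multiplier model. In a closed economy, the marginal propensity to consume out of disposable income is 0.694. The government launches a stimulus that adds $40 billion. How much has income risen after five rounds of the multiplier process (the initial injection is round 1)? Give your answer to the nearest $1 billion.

$110 billion

Round 1 adds ΔG = $40 billion; each later round is MPC = 0.694 times the previous.
After 5 rounds: 40 + 27.76 + 19.26544 + 13.37021536 + 9.27892945984 = ΔG·(1 − c^5)/(1 − c) = 40 × (1 − 0.160989426128224)/0.306 ≈ $110 billion.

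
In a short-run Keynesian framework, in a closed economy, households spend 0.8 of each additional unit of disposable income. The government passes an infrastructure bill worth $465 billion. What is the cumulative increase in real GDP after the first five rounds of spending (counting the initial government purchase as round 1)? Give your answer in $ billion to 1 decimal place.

Round 1 adds ΔG = $465 billion; each later round is MPC = 0.8 times the previous.
After 5 rounds: 465 + 372 + 297.6 + 238.08 + 190.464 = ΔG·(1 − c^5)/(1 − c) = 465 × (1 − 0.32768)/0.2 ≈ $1,563.1 billion.

$1,563.1 billion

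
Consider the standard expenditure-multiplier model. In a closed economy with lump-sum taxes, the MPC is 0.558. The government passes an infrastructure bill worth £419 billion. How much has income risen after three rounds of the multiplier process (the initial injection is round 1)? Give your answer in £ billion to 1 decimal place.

£783.3 billion

Round 1 adds ΔG = £419 billion; each later round is MPC = 0.558 times the previous.
After 3 rounds: 419 + 233.802 + 130.461516 = ΔG·(1 − c^3)/(1 − c) = 419 × (1 − 0.173741112)/0.442 ≈ £783.3 billion.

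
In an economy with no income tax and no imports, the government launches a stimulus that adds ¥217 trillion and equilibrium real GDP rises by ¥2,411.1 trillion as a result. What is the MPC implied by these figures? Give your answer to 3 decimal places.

Implied spending multiplier k = ΔY/ΔG = 2,411.1/217 ≈ 11.1111.
Since k = 1/(1 − MPC), MPC = 1 − 1/k = 1 − ΔG/ΔY = 1 − 217/2,411.1 ≈ 0.910.

0.910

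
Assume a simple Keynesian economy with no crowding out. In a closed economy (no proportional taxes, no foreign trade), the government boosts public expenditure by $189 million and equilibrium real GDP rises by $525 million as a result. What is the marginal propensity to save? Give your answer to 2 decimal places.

Implied spending multiplier k = ΔY/ΔG = 525/189 ≈ 2.7778.
Since k = 1/(1 − MPC), MPC = 1 − 1/k = 1 − ΔG/ΔY = 1 − 189/525 = 0.64.
MPS = 1 − MPC = 0.36.

0.36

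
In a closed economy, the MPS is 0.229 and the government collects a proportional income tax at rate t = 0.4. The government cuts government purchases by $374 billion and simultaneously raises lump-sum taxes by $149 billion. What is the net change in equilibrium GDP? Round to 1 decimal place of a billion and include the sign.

MPC = 1 − MPS = 1 − 0.229 = 0.771.
Expenditure multiplier = 1/(1 − c(1−t)) = 1/(1 − 0.771×0.6) = 1/0.5374 ≈ 1.861.
ΔG contributes k·ΔG = (−$374 billion) / 0.5374 ≈ −$695.9 billion.
ΔT of +$149 billion changes first-round spending by −c·ΔT = −$114.879 billion, contributing k·(−c·ΔT) = (−$114.879 billion) / 0.5374 ≈ −$213.8 billion.
Net ΔY = k(ΔG − c·ΔT) = (−$488.879 billion) / 0.5374 ≈ −$909.7 billion.

−$909.7 billion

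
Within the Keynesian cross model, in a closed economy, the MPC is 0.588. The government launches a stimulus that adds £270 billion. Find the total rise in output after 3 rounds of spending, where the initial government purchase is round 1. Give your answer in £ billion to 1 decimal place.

£522.1 billion

Round 1 adds ΔG = £270 billion; each later round is MPC = 0.588 times the previous.
After 3 rounds: 270 + 158.76 + 93.35088 = ΔG·(1 − c^3)/(1 − c) = 270 × (1 − 0.203297472)/0.412 ≈ £522.1 billion.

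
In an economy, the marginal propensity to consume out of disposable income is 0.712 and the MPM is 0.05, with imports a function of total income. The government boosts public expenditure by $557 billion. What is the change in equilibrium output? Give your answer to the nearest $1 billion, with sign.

Expenditure multiplier = 1/(1 − c + m) = 1/(1 − 0.712 + 0.05) = 1/0.338 ≈ 2.959.
ΔY = k × ΔG = (+$557 billion) / 0.338 ≈ +$1,648 billion.

+$1,648 billion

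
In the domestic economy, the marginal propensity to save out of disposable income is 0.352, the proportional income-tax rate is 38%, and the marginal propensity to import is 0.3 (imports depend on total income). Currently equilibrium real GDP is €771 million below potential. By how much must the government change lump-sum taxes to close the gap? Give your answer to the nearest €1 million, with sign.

−€1,069 million

MPC = 1 − MPS = 1 − 0.352 = 0.648.
Spending multiplier = 1/(1 − c(1−t) + m) = 1/(1 − 0.648×0.62 + 0.3) = 1/0.89824 ≈ 1.113.
Tax multiplier = −c·k = −0.648/0.89824 ≈ −0.721. Need ΔY = +€771 million, so ΔT = ΔY/(−c·k) = −(+€771 million) × 0.89824 / 0.648 ≈ −€1,069 million.
The government should cut lump-sum taxes by €1,069 million.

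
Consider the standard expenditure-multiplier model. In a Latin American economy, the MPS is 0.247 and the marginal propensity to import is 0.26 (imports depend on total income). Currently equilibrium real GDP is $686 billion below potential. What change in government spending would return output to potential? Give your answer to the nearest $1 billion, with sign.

MPC = 1 − MPS = 1 − 0.247 = 0.753.
Spending multiplier = 1/(1 − c + m) = 1/(1 − 0.753 + 0.26) = 1/0.507 ≈ 1.972.
Need ΔY = +$686 billion, so ΔG = ΔY/k = (+$686 billion) × 0.507 ≈ +$348 billion.
The government should increase government spending by $348 billion.

+$348 billion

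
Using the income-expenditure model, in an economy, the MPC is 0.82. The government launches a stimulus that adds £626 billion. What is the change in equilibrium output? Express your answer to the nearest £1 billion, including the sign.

Spending multiplier = 1/(1 − MPC) = 1/(1 − 0.82) = 1/0.18 ≈ 5.556.
ΔY = k × ΔG = (+£626 billion) / 0.18 ≈ +£3,478 billion.

+£3,478 billion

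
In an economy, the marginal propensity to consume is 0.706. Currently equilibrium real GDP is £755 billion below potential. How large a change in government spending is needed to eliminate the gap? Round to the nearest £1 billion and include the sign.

+£222 billion

Spending multiplier = 1/(1 − MPC) = 1/(1 − 0.706) = 1/0.294 ≈ 3.401.
Need ΔY = +£755 billion, so ΔG = ΔY/k = (+£755 billion) × 0.294 ≈ +£222 billion.
The government should increase government spending by £222 billion.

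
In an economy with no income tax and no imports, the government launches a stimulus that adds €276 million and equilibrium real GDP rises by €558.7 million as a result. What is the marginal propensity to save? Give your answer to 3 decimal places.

Implied spending multiplier k = ΔY/ΔG = 558.7/276 ≈ 2.0243.
Since k = 1/(1 − MPC), MPC = 1 − 1/k = 1 − ΔG/ΔY = 1 − 276/558.7 ≈ 0.506.
MPS = 1 − MPC = 0.494.

0.494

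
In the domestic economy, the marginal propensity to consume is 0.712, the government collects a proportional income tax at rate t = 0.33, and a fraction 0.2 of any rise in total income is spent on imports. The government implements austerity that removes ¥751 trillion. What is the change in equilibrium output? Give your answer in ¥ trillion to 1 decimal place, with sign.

−¥1,038.8 trillion

Government-spending multiplier = 1/(1 − c(1−t) + m) = 1/(1 − 0.712×0.67 + 0.2) = 1/0.72296 ≈ 1.383.
ΔY = k × ΔG = (−¥751 trillion) / 0.72296 ≈ −¥1,038.8 trillion.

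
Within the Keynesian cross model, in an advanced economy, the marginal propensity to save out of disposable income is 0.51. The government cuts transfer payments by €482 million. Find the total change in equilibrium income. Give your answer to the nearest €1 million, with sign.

−€463 million

MPC = 1 − MPS = 1 − 0.51 = 0.49.
The transfer change shifts disposable income by −€482 million, so first-round consumption changes by c·ΔTR = 0.49 × (−€482 million) = −€236.18 million.
Expenditure multiplier = 1/(1 − MPC) = 1/(1 − 0.49) = 1/0.51 ≈ 1.961.
The transfer multiplier is c × k ≈ 0.961, so ΔY = k × (c·ΔTR) = (−€236.18 million) / 0.51 ≈ −€463 million.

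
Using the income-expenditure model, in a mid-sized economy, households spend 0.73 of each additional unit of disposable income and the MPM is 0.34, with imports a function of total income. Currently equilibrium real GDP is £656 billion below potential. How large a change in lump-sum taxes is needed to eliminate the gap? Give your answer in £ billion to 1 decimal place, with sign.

Spending multiplier = 1/(1 − c + m) = 1/(1 − 0.73 + 0.34) = 1/0.61 ≈ 1.639.
Tax multiplier = −c·k = −0.73/0.61 ≈ −1.197. Need ΔY = +£656 billion, so ΔT = ΔY/(−c·k) = −(+£656 billion) × 0.61 / 0.73 ≈ −£548.2 billion.
The government should cut lump-sum taxes by £548.2 billion.

−£548.2 billion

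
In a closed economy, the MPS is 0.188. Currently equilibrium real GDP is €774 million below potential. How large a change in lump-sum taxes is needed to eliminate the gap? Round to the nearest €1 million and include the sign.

−€179 million

MPC = 1 − MPS = 1 − 0.188 = 0.812.
Spending multiplier = 1/(1 − MPC) = 1/(1 − 0.812) = 1/0.188 ≈ 5.319.
Tax multiplier = −c·k = −0.812/0.188 ≈ −4.319. Need ΔY = +€774 million, so ΔT = ΔY/(−c·k) = −(+€774 million) × 0.188 / 0.812 ≈ −€179 million.
The government should cut lump-sum taxes by €179 million.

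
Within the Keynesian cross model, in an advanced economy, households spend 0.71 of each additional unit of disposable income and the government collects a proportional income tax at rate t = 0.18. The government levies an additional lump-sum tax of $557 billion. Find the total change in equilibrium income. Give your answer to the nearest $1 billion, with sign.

−$947 billion

A lump-sum tax change of +$557 billion shifts disposable income by −$557 billion; first-round consumption changes by −c × ΔT = −0.71 × (+$557 billion) = −$395.47 billion.
Expenditure multiplier = 1/(1 − c(1−t)) = 1/(1 − 0.71×0.82) = 1/0.4178 ≈ 2.393.
The tax multiplier is −c × k ≈ −1.699, so ΔY = k × (−c·ΔT) = (−$395.47 billion) / 0.4178 ≈ −$947 billion.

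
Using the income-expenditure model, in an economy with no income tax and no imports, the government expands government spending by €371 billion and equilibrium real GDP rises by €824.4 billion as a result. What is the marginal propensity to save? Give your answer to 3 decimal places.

Implied spending multiplier k = ΔY/ΔG = 824.4/371 ≈ 2.2221.
Since k = 1/(1 − MPC), MPC = 1 − 1/k = 1 − ΔG/ΔY = 1 − 371/824.4 ≈ 0.550.
MPS = 1 − MPC = 0.450.

0.450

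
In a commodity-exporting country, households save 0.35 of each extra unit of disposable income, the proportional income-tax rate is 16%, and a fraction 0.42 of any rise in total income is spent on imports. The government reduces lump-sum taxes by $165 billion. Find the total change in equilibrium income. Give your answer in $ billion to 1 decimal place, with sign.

MPC = 1 − MPS = 1 − 0.35 = 0.65.
A lump-sum tax change of −$165 billion shifts disposable income by +$165 billion; first-round consumption changes by −c × ΔT = −0.65 × (−$165 billion) = +$107.25 billion.
Expenditure multiplier = 1/(1 − c(1−t) + m) = 1/(1 − 0.65×0.84 + 0.42) = 1/0.874 ≈ 1.144.
The tax multiplier is −c × k ≈ −0.744, so ΔY = k × (−c·ΔT) = (+$107.25 billion) / 0.874 ≈ +$122.7 billion.

+$122.7 billion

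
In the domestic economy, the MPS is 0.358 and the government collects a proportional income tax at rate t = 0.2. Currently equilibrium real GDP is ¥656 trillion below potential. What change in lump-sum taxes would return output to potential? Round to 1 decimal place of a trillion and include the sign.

MPC = 1 − MPS = 1 − 0.358 = 0.642.
Spending multiplier = 1/(1 − c(1−t)) = 1/(1 − 0.642×0.8) = 1/0.4864 ≈ 2.056.
Tax multiplier = −c·k = −0.642/0.4864 ≈ −1.32. Need ΔY = +¥656 trillion, so ΔT = ΔY/(−c·k) = −(+¥656 trillion) × 0.4864 / 0.642 ≈ −¥497 trillion.
The government should cut lump-sum taxes by ¥497 trillion.

−¥497.0 trillion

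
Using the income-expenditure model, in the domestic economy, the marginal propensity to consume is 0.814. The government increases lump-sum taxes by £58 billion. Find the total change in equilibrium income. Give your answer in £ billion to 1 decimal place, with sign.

−£253.8 billion

A lump-sum tax change of +£58 billion shifts disposable income by −£58 billion; first-round consumption changes by −c × ΔT = −0.814 × (+£58 billion) = −£47.212 billion.
Expenditure multiplier = 1/(1 − MPC) = 1/(1 − 0.814) = 1/0.186 ≈ 5.376.
The tax multiplier is −c × k ≈ −4.376, so ΔY = k × (−c·ΔT) = (−£47.212 billion) / 0.186 ≈ −£253.8 billion.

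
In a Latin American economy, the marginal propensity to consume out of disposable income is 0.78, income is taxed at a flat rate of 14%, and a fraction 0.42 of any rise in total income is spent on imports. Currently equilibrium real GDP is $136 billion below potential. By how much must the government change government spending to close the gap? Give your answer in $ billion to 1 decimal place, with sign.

Spending multiplier = 1/(1 − c(1−t) + m) = 1/(1 − 0.78×0.86 + 0.42) = 1/0.7492 ≈ 1.335.
Need ΔY = +$136 billion, so ΔG = ΔY/k = (+$136 billion) × 0.7492 ≈ +$101.9 billion.
The government should increase government spending by $101.9 billion.

+$101.9 billion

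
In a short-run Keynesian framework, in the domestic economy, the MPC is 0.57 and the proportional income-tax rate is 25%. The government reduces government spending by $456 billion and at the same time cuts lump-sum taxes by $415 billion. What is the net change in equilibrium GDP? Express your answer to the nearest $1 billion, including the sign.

Expenditure multiplier = 1/(1 − c(1−t)) = 1/(1 − 0.57×0.75) = 1/0.5725 ≈ 1.747.
ΔG contributes k·ΔG = (−$456 billion) / 0.5725 ≈ −$796.5 billion.
ΔT of −$415 billion changes first-round spending by −c·ΔT = +$236.55 billion, contributing k·(−c·ΔT) = (+$236.55 billion) / 0.5725 ≈ +$413.2 billion.
Net ΔY = k(ΔG − c·ΔT) = (−$219.45 billion) / 0.5725 ≈ −$383 billion.

−$383 billion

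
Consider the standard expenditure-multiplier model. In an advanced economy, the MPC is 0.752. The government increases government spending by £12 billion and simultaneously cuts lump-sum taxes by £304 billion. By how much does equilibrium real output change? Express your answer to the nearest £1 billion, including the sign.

+£970 billion

Expenditure multiplier = 1/(1 − MPC) = 1/(1 − 0.752) = 1/0.248 ≈ 4.032.
ΔG contributes k·ΔG = (+£12 billion) / 0.248 ≈ +£48.4 billion.
ΔT of −£304 billion changes first-round spending by −c·ΔT = +£228.608 billion, contributing k·(−c·ΔT) = (+£228.608 billion) / 0.248 ≈ +£921.8 billion.
Net ΔY = k(ΔG − c·ΔT) = (+£240.608 billion) / 0.248 ≈ +£970 billion.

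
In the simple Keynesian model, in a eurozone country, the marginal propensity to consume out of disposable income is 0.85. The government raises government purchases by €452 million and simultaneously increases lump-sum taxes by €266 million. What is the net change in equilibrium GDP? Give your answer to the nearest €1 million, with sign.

+€1,506 million

Expenditure multiplier = 1/(1 − MPC) = 1/(1 − 0.85) = 1/0.15 ≈ 6.667.
ΔG contributes k·ΔG = (+€452 million) / 0.15 ≈ +€3,013.3 million.
ΔT of +€266 million changes first-round spending by −c·ΔT = −€226.1 million, contributing k·(−c·ΔT) = (−€226.1 million) / 0.15 ≈ −€1,507.3 million.
Net ΔY = k(ΔG − c·ΔT) = (+€225.9 million) / 0.15 = +€1,506 million.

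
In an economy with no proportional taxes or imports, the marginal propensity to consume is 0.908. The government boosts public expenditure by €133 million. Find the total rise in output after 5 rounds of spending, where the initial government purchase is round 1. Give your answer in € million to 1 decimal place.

€553.4 million

Round 1 adds ΔG = €133 million; each later round is MPC = 0.908 times the previous.
After 5 rounds: 133 + 120.764 + 109.653712 + 99.565570496 + 90.405538010368 = ΔG·(1 − c^5)/(1 − c) = 133 × (1 − 0.617204725664768)/0.092 ≈ €553.4 million.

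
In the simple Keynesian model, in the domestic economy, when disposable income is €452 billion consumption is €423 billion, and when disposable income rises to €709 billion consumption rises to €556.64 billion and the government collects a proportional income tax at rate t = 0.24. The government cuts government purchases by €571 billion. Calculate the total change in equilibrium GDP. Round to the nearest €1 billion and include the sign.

MPC = ΔC/ΔYd = (556.64 − 423)/(709 − 452) = 133.64/257 = 0.52.
Government-spending multiplier = 1/(1 − c(1−t)) = 1/(1 − 0.52×0.76) = 1/0.6048 ≈ 1.653.
ΔY = k × ΔG = (−€571 billion) / 0.6048 ≈ −€944 billion.

−€944 billion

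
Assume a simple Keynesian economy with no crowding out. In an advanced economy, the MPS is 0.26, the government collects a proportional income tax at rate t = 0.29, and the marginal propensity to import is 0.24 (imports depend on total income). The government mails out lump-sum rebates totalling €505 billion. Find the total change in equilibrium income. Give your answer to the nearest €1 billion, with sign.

MPC = 1 − MPS = 1 − 0.26 = 0.74.
A lump-sum tax change of −€505 billion shifts disposable income by +€505 billion; first-round consumption changes by −c × ΔT = −0.74 × (−€505 billion) = +€373.7 billion.
Expenditure multiplier = 1/(1 − c(1−t) + m) = 1/(1 − 0.74×0.71 + 0.24) = 1/0.7146 ≈ 1.399.
The tax multiplier is −c × k ≈ −1.036, so ΔY = k × (−c·ΔT) = (+€373.7 billion) / 0.7146 ≈ +€523 billion.

+€523 billion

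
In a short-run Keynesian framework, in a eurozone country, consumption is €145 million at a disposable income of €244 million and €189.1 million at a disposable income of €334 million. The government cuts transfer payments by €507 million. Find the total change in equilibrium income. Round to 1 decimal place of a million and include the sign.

−€487.1 million

MPC = ΔC/ΔYd = (189.1 − 145)/(334 − 244) = 44.1/90 = 0.49.
The transfer change shifts disposable income by −€507 million, so first-round consumption changes by c·ΔTR = 0.49 × (−€507 million) = −€248.43 million.
Expenditure multiplier = 1/(1 − MPC) = 1/(1 − 0.49) = 1/0.51 ≈ 1.961.
The transfer multiplier is c × k ≈ 0.961, so ΔY = k × (c·ΔTR) = (−€248.43 million) / 0.51 ≈ −€487.1 million.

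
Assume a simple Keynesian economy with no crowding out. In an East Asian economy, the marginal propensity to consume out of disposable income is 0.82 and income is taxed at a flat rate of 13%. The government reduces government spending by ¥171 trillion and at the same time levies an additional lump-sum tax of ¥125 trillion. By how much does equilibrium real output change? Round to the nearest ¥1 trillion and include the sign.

Expenditure multiplier = 1/(1 − c(1−t)) = 1/(1 − 0.82×0.87) = 1/0.2866 ≈ 3.489.
ΔG contributes k·ΔG = (−¥171 trillion) / 0.2866 ≈ −¥596.7 trillion.
ΔT of +¥125 trillion changes first-round spending by −c·ΔT = −¥102.5 trillion, contributing k·(−c·ΔT) = (−¥102.5 trillion) / 0.2866 ≈ −¥357.6 trillion.
Net ΔY = k(ΔG − c·ΔT) = (−¥273.5 trillion) / 0.2866 ≈ −¥954 trillion.

−¥954 trillion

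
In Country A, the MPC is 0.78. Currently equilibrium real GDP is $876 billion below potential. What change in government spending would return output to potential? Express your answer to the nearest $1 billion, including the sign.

+$193 billion

Spending multiplier = 1/(1 − MPC) = 1/(1 − 0.78) = 1/0.22 ≈ 4.545.
Need ΔY = +$876 billion, so ΔG = ΔY/k = (+$876 billion) × 0.22 ≈ +$193 billion.
The government should increase government spending by $193 billion.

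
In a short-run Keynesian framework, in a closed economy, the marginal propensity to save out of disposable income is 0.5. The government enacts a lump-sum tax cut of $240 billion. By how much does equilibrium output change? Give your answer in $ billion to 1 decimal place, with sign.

+$240.0 billion

MPC = 1 − MPS = 1 − 0.5 = 0.5.
A lump-sum tax change of −$240 billion shifts disposable income by +$240 billion; first-round consumption changes by −c × ΔT = −0.5 × (−$240 billion) = +$120 billion.
Expenditure multiplier = 1/(1 − MPC) = 1/(1 − 0.5) = 1/0.5 = 2.
The tax multiplier is −c × k = −1, so ΔY = k × (−c·ΔT) = (+$120 billion) / 0.5 = +$240 billion.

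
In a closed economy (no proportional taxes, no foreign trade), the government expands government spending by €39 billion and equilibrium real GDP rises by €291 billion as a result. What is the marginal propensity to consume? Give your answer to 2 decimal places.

Implied spending multiplier k = ΔY/ΔG = 291/39 ≈ 7.4615.
Since k = 1/(1 − MPC), MPC = 1 − 1/k = 1 − ΔG/ΔY = 1 − 39/291 ≈ 0.87.

0.87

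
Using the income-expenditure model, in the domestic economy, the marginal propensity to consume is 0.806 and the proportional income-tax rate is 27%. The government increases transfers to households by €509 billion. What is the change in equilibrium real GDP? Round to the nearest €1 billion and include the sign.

+€997 billion

The transfer change shifts disposable income by +€509 billion, so first-round consumption changes by c·ΔTR = 0.806 × (+€509 billion) = +€410.254 billion.
Expenditure multiplier = 1/(1 − c(1−t)) = 1/(1 − 0.806×0.73) = 1/0.41162 ≈ 2.429.
The transfer multiplier is c × k ≈ 1.958, so ΔY = k × (c·ΔTR) = (+€410.254 billion) / 0.41162 ≈ +€997 billion.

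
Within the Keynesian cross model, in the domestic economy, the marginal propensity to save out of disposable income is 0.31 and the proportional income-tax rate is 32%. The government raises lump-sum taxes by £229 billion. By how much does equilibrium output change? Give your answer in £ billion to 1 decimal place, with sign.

−£297.7 billion

MPC = 1 − MPS = 1 − 0.31 = 0.69.
A lump-sum tax change of +£229 billion shifts disposable income by −£229 billion; first-round consumption changes by −c × ΔT = −0.69 × (+£229 billion) = −£158.01 billion.
Expenditure multiplier = 1/(1 − c(1−t)) = 1/(1 − 0.69×0.68) = 1/0.5308 ≈ 1.884.
The tax multiplier is −c × k ≈ −1.3, so ΔY = k × (−c·ΔT) = (−£158.01 billion) / 0.5308 ≈ −£297.7 billion.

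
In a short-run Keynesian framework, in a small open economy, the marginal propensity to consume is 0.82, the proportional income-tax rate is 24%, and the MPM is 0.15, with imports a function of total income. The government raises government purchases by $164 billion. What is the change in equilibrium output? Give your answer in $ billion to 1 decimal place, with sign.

+$311.3 billion

Expenditure multiplier = 1/(1 − c(1−t) + m) = 1/(1 − 0.82×0.76 + 0.15) = 1/0.5268 ≈ 1.898.
ΔY = k × ΔG = (+$164 billion) / 0.5268 ≈ +$311.3 billion.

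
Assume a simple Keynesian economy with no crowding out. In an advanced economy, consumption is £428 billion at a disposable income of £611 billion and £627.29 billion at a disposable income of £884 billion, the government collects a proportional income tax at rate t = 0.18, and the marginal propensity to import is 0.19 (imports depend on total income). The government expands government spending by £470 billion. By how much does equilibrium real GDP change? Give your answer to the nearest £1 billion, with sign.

+£795 billion

MPC = ΔC/ΔYd = (627.29 − 428)/(884 − 611) = 199.29/273 = 0.73.
Government-spending multiplier = 1/(1 − c(1−t) + m) = 1/(1 − 0.73×0.82 + 0.19) = 1/0.5914 ≈ 1.691.
ΔY = k × ΔG = (+£470 billion) / 0.5914 ≈ +£795 billion.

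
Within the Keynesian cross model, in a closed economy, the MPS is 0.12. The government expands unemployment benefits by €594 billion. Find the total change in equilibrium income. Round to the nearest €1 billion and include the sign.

+€4,356 billion

MPC = 1 − MPS = 1 − 0.12 = 0.88.
The transfer change shifts disposable income by +€594 billion, so first-round consumption changes by c·ΔTR = 0.88 × (+€594 billion) = +€522.72 billion.
Expenditure multiplier = 1/(1 − MPC) = 1/(1 − 0.88) = 1/0.12 ≈ 8.333.
The transfer multiplier is c × k ≈ 7.333, so ΔY = k × (c·ΔTR) = (+€522.72 billion) / 0.12 = +€4,356 billion.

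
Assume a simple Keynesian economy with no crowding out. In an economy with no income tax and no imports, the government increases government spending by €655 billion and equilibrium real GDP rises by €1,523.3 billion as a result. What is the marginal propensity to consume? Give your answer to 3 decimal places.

0.570

Implied spending multiplier k = ΔY/ΔG = 1,523.3/655 ≈ 2.3256.
Since k = 1/(1 − MPC), MPC = 1 − 1/k = 1 − ΔG/ΔY = 1 − 655/1,523.3 ≈ 0.570.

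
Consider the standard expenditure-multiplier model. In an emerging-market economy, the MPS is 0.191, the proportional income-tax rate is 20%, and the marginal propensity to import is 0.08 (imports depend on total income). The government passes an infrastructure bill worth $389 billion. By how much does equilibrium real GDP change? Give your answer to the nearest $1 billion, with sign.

MPC = 1 − MPS = 1 − 0.191 = 0.809.
Expenditure multiplier = 1/(1 − c(1−t) + m) = 1/(1 − 0.809×0.8 + 0.08) = 1/0.4328 ≈ 2.311.
ΔY = k × ΔG = (+$389 billion) / 0.4328 ≈ +$899 billion.

+$899 billion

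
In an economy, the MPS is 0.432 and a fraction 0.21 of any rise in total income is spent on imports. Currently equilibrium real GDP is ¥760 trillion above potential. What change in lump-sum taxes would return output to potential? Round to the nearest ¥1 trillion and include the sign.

+¥859 trillion

MPC = 1 − MPS = 1 − 0.432 = 0.568.
Spending multiplier = 1/(1 − c + m) = 1/(1 − 0.568 + 0.21) = 1/0.642 ≈ 1.558.
Tax multiplier = −c·k = −0.568/0.642 ≈ −0.885. Need ΔY = −¥760 trillion, so ΔT = ΔY/(−c·k) = −(−¥760 trillion) × 0.642 / 0.568 ≈ +¥859 trillion.
The government should raise lump-sum taxes by ¥859 trillion.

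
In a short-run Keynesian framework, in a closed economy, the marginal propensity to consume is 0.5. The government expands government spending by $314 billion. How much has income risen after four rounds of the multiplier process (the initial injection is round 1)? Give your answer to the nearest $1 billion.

$589 billion

Round 1 adds ΔG = $314 billion; each later round is MPC = 0.5 times the previous.
After 4 rounds: 314 + 157 + 78.5 + 39.25 = ΔG·(1 − c^4)/(1 − c) = 314 × (1 − 0.0625)/0.5 ≈ $589 billion.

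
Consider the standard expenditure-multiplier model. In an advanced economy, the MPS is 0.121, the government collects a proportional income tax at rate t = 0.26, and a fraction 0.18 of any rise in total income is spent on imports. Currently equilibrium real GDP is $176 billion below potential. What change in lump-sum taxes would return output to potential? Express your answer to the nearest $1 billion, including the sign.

−$106 billion

MPC = 1 − MPS = 1 − 0.121 = 0.879.
Spending multiplier = 1/(1 − c(1−t) + m) = 1/(1 − 0.879×0.74 + 0.18) = 1/0.52954 ≈ 1.888.
Tax multiplier = −c·k = −0.879/0.52954 ≈ −1.66. Need ΔY = +$176 billion, so ΔT = ΔY/(−c·k) = −(+$176 billion) × 0.52954 / 0.879 ≈ −$106 billion.
The government should cut lump-sum taxes by $106 billion.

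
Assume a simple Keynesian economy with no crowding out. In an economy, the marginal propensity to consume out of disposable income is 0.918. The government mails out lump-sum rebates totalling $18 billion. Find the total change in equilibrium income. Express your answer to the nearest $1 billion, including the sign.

+$202 billion

A lump-sum tax change of −$18 billion shifts disposable income by +$18 billion; first-round consumption changes by −c × ΔT = −0.918 × (−$18 billion) = +$16.524 billion.
Expenditure multiplier = 1/(1 − MPC) = 1/(1 − 0.918) = 1/0.082 ≈ 12.195.
The tax multiplier is −c × k ≈ −11.195, so ΔY = k × (−c·ΔT) = (+$16.524 billion) / 0.082 ≈ +$202 billion.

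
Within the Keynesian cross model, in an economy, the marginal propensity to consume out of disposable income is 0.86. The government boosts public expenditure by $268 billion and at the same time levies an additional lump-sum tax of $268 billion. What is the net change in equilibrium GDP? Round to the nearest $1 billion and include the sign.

+$268 billion

Expenditure multiplier = 1/(1 − MPC) = 1/(1 − 0.86) = 1/0.14 ≈ 7.143.
ΔG contributes k·ΔG = (+$268 billion) / 0.14 ≈ +$1,914.3 billion.
ΔT of +$268 billion changes first-round spending by −c·ΔT = −$230.48 billion, contributing k·(−c·ΔT) = (−$230.48 billion) / 0.14 ≈ −$1,646.3 billion.
With ΔG = ΔT and no other leakages, the balanced-budget multiplier is 1, so ΔY = ΔG = +$268 billion.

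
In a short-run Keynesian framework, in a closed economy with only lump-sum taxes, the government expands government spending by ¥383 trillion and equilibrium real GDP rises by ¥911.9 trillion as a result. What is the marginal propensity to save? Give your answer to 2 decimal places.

0.42

Implied spending multiplier k = ΔY/ΔG = 911.9/383 ≈ 2.3809.
Since k = 1/(1 − MPC), MPC = 1 − 1/k = 1 − ΔG/ΔY = 1 − 383/911.9 ≈ 0.58.
MPS = 1 − MPC = 0.42.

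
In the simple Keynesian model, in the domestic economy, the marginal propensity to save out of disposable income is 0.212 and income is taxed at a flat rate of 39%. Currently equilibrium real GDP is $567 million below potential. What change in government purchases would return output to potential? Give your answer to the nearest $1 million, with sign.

+$294 million

MPC = 1 − MPS = 1 − 0.212 = 0.788.
Spending multiplier = 1/(1 − c(1−t)) = 1/(1 − 0.788×0.61) = 1/0.51932 ≈ 1.926.
Need ΔY = +$567 million, so ΔG = ΔY/k = (+$567 million) × 0.51932 ≈ +$294 million.
The government should increase government purchases by $294 million.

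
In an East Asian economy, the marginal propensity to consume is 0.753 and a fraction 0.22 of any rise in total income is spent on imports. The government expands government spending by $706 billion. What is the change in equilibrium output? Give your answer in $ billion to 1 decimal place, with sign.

Spending multiplier = 1/(1 − c + m) = 1/(1 − 0.753 + 0.22) = 1/0.467 ≈ 2.141.
ΔY = k × ΔG = (+$706 billion) / 0.467 ≈ +$1,511.8 billion.

+$1,511.8 billion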